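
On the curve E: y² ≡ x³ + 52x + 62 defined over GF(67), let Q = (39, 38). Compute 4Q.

Double-and-add on 4 = (100)₂. Start with Q = (39, 38) for the leading 1-bit.
double: tangent at (39, 38): λ = (3·39² + 52)/(2·38) ≡ 59/9. 9⁻¹ ≡ 15 (mod 67), so λ ≡ 59·15 ≡ 14.
  x = λ² - 39 - 39 = 196 - 78 ≡ 51; y = λ·(39 - 51) - 38 ≡ 62. → (51, 62)
double: tangent at (51, 62): λ = (3·51² + 52)/(2·62) ≡ 16/57. 57⁻¹ ≡ 20 (mod 67), so λ ≡ 16·20 ≡ 52.
  x = λ² - 51 - 51 = 2704 - 102 ≡ 56; y = λ·(51 - 56) - 62 ≡ 13. → (56, 13)

(56, 13)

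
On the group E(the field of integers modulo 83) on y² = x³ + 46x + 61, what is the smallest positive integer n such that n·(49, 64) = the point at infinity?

2P: tangent at (49, 64): λ = (3·49² + 46)/(2·64) ≡ 28/45. 45⁻¹ ≡ 24 (mod 83) since 45·24 = 1080 ≡ 1, so λ ≡ 28·24 ≡ 8.
  x = λ² - 49 - 49 = 64 - 98 ≡ 49; y = λ·(49 - 49) - 64 ≡ 19. → (49, 19)
3P: (49, 19) + (49, 64): same x and y₁ ≡ -y₂, so the sum is the point at infinity.
3P = the point at infinity, so the order is 3.

3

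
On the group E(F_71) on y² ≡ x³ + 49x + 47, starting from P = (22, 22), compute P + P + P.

(42, 62)

Repeated addition: build up to 3P.
2P: tangent at (22, 22): λ = (3·22² + 49)/(2·22) ≡ 10/44. 44⁻¹ ≡ 21 (mod 71), so λ ≡ 10·21 ≡ 68.
  x = λ² - 22 - 22 = 4624 - 44 ≡ 36; y = λ·(22 - 36) - 22 ≡ 20. → (36, 20)
3P: (36, 20) + (22, 22). λ = (22 - 20)/(22 - 36) ≡ 2/57 mod 71. 57⁻¹ ≡ 5 (mod 71), so λ ≡ 10.
  x = λ² - 36 - 22 = 100 - 58 ≡ 42; y = λ·(36 - 42) - 20 ≡ 62. → (42, 62)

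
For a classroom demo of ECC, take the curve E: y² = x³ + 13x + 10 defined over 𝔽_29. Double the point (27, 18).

tangent at (27, 18): λ = (3·27² + 13)/(2·18) ≡ 25/7. 7⁻¹ ≡ 25 (mod 29), so λ ≡ 25·25 ≡ 16.
  x = λ² - 27 - 27 = 256 - 54 ≡ 28; y = λ·(27 - 28) - 18 ≡ 24. → (28, 24)

(28, 24)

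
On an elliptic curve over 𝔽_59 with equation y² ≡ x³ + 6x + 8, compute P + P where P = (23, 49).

tangent at (23, 49): λ = (3·23² + 6)/(2·49) ≡ 0/39. 39⁻¹ ≡ 56 (mod 59), so λ ≡ 0·56 ≡ 0.
  x = λ² - 23 - 23 = 0 - 46 ≡ 13; y = λ·(23 - 13) - 49 ≡ 10. → (13, 10)

(13, 10)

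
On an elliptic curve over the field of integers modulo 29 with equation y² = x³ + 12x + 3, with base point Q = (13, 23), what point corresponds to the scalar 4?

(7, 16)

Double-and-add on 4 = (100)₂. Start with Q = (13, 23) for the leading 1-bit.
double: tangent at (13, 23): λ = (3·13² + 12)/(2·23) ≡ 26/17. 17⁻¹ ≡ 12 (mod 29), so λ ≡ 26·12 ≡ 22.
  x = λ² - 13 - 13 = 484 - 26 ≡ 23; y = λ·(13 - 23) - 23 ≡ 18. → (23, 18)
double: tangent at (23, 18): λ = (3·23² + 12)/(2·18) ≡ 4/7. 7⁻¹ ≡ 25 (mod 29) since 7·25 = 175 ≡ 1, so λ ≡ 4·25 ≡ 13.
  x = λ² - 23 - 23 = 169 - 46 ≡ 7; y = λ·(23 - 7) - 18 ≡ 16. → (7, 16)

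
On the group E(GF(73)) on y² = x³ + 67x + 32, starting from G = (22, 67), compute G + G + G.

(24, 34)

Repeated addition: build up to 3G.
2G: tangent at (22, 67): λ = (3·22² + 67)/(2·67) ≡ 59/61. 61⁻¹ ≡ 6 (mod 73) since 61·6 = 366 ≡ 1, so λ ≡ 59·6 ≡ 62.
  x = λ² - 22 - 22 = 3844 - 44 ≡ 4; y = λ·(22 - 4) - 67 ≡ 27. → (4, 27)
3G: (4, 27) + (22, 67). λ = (67 - 27)/(22 - 4) ≡ 40/18 mod 73. 18⁻¹ ≡ 69 (mod 73), so λ ≡ 59.
  x = λ² - 4 - 22 = 3481 - 26 ≡ 24; y = λ·(4 - 24) - 27 ≡ 34. → (24, 34)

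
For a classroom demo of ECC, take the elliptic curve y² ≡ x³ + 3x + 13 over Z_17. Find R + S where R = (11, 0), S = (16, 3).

(11, 0) + (16, 3). λ = (3 - 0)/(16 - 11) ≡ 3/5 mod 17. 5⁻¹ ≡ 7 (mod 17), so λ ≡ 4.
  x = λ² - 11 - 16 = 16 - 27 ≡ 6; y = λ·(11 - 6) - 0 ≡ 3. → (6, 3)

(6, 3)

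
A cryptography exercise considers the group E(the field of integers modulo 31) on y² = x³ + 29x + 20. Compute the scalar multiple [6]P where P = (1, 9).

(17, 1)

Repeated addition: build up to 6P.
2P: tangent at (1, 9): λ = (3·1² + 29)/(2·9) ≡ 1/18. 18⁻¹ ≡ 19 (mod 31), so λ ≡ 1·19 ≡ 19.
  x = λ² - 1 - 1 = 361 - 2 ≡ 18; y = λ·(1 - 18) - 9 ≡ 9. → (18, 9)
3P: (18, 9) + (1, 9). λ = (9 - 9)/(1 - 18) ≡ 0/14 mod 31. 14⁻¹ ≡ 20 (mod 31), so λ ≡ 0.
  x = λ² - 18 - 1 = 0 - 19 ≡ 12; y = λ·(18 - 12) - 9 ≡ 22. → (12, 22)
4P: (12, 22) + (1, 9). λ = (9 - 22)/(1 - 12) ≡ 18/20 mod 31. 20⁻¹ ≡ 14 (mod 31) since 20·14 = 280 ≡ 1, so λ ≡ 4.
  x = λ² - 12 - 1 = 16 - 13 ≡ 3; y = λ·(12 - 3) - 22 ≡ 14. → (3, 14)
5P: (3, 14) + (1, 9). λ = (9 - 14)/(1 - 3) ≡ 26/29 mod 31. 29⁻¹ ≡ 15 (mod 31), so λ ≡ 18.
  x = λ² - 3 - 1 = 324 - 4 ≡ 10; y = λ·(3 - 10) - 14 ≡ 15. → (10, 15)
6P: (10, 15) + (1, 9). λ = (9 - 15)/(1 - 10) ≡ 25/22 mod 31. 22⁻¹ ≡ 24 (mod 31), so λ ≡ 11.
  x = λ² - 10 - 1 = 121 - 11 ≡ 17; y = λ·(10 - 17) - 15 ≡ 1. → (17, 1)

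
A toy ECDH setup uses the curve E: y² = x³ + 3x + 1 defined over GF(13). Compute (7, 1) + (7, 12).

The two points share x = 7 and their y-coordinates satisfy 1 + 12 ≡ 0 (mod 13), so they are inverses. Their sum is O.

O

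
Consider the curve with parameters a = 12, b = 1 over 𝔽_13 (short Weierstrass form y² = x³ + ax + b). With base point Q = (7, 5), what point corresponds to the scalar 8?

Double-and-add on 8 = (1000)₂. Start with Q = (7, 5) for the leading 1-bit.
double: tangent at (7, 5): λ = (3·7² + 12)/(2·5) ≡ 3/10. 10⁻¹ ≡ 4 (mod 13), so λ ≡ 3·4 ≡ 12.
  x = λ² - 7 - 7 = 144 - 14 ≡ 0; y = λ·(7 - 0) - 5 ≡ 1. → (0, 1)
double: tangent at (0, 1): λ = (3·0² + 12)/(2·1) ≡ 12/2. 2⁻¹ ≡ 7 (mod 13), so λ ≡ 12·7 ≡ 6.
  x = λ² - 0 - 0 = 36 - 0 ≡ 10; y = λ·(0 - 10) - 1 ≡ 4. → (10, 4)
double: tangent at (10, 4): λ = (3·10² + 12)/(2·4) ≡ 0/8. 8⁻¹ ≡ 5 (mod 13) since 8·5 = 40 ≡ 1, so λ ≡ 0·5 ≡ 0.
  x = λ² - 10 - 10 = 0 - 20 ≡ 6; y = λ·(10 - 6) - 4 ≡ 9. → (6, 9)

(6, 9)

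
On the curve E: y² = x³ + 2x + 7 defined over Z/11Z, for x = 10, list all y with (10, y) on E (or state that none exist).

x³ + 2x + 7 = 1027 ≡ 4 (mod 11).
Square roots of 4 mod 11: 2 and 9 (since 2² = 4 ≡ 4).

2, 9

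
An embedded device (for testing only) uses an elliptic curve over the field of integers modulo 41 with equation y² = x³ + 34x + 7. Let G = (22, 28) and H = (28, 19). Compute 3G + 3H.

(2, 40)

First 3G:
Repeated addition: build up to 3G.
2G: tangent at (22, 28): λ = (3·22² + 34)/(2·28) ≡ 10/15. 15⁻¹ ≡ 11 (mod 41), so λ ≡ 10·11 ≡ 28.
  x = λ² - 22 - 22 = 784 - 44 ≡ 2; y = λ·(22 - 2) - 28 ≡ 40. → (2, 40)
3G: (2, 40) + (22, 28). λ = (28 - 40)/(22 - 2) ≡ 29/20 mod 41. 20⁻¹ ≡ 39 (mod 41), so λ ≡ 24.
  x = λ² - 2 - 22 = 576 - 24 ≡ 19; y = λ·(2 - 19) - 40 ≡ 3. → (19, 3)
3G = (19, 3).
Next 3H:
Repeated addition: build up to 3H.
2H: tangent at (28, 19): λ = (3·28² + 34)/(2·19) ≡ 8/38. 38⁻¹ ≡ 27 (mod 41), so λ ≡ 8·27 ≡ 11.
  x = λ² - 28 - 28 = 121 - 56 ≡ 24; y = λ·(28 - 24) - 19 ≡ 25. → (24, 25)
3H: (24, 25) + (28, 19). λ = (19 - 25)/(28 - 24) ≡ 35/4 mod 41. 4⁻¹ ≡ 31 (mod 41) since 4·31 = 124 ≡ 1, so λ ≡ 19.
  x = λ² - 24 - 28 = 361 - 52 ≡ 22; y = λ·(24 - 22) - 25 ≡ 13. → (22, 13)
3H = (22, 13).
Finally 3G + 3H:
(19, 3) + (22, 13). λ = (13 - 3)/(22 - 19) ≡ 10/3 mod 41. 3⁻¹ ≡ 14 (mod 41) since 3·14 = 42 ≡ 1, so λ ≡ 17.
  x = λ² - 19 - 22 = 289 - 41 ≡ 2; y = λ·(19 - 2) - 3 ≡ 40. → (2, 40)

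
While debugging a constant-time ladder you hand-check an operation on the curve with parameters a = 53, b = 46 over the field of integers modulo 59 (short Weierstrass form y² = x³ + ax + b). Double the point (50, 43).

tangent at (50, 43): λ = (3·50² + 53)/(2·43) ≡ 1/27. 27⁻¹ ≡ 35 (mod 59), so λ ≡ 1·35 ≡ 35.
  x = λ² - 50 - 50 = 1225 - 100 ≡ 4; y = λ·(50 - 4) - 43 ≡ 33. → (4, 33)

(4, 33)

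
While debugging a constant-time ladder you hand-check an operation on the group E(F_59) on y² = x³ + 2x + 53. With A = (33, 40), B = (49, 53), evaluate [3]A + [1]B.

(42, 48)

First 3A:
Repeated addition: build up to 3A.
2A: tangent at (33, 40): λ = (3·33² + 2)/(2·40) ≡ 24/21. 21⁻¹ ≡ 45 (mod 59) since 21·45 = 945 ≡ 1, so λ ≡ 24·45 ≡ 18.
  x = λ² - 33 - 33 = 324 - 66 ≡ 22; y = λ·(33 - 22) - 40 ≡ 40. → (22, 40)
3A: (22, 40) + (33, 40). λ = (40 - 40)/(33 - 22) ≡ 0/11 mod 59. 11⁻¹ ≡ 43 (mod 59) since 11·43 = 473 ≡ 1, so λ ≡ 0.
  x = λ² - 22 - 33 = 0 - 55 ≡ 4; y = λ·(22 - 4) - 40 ≡ 19. → (4, 19)
3A = (4, 19).
Finally 3A + B:
(4, 19) + (49, 53). λ = (53 - 19)/(49 - 4) ≡ 34/45 mod 59. 45⁻¹ ≡ 21 (mod 59) since 45·21 = 945 ≡ 1, so λ ≡ 6.
  x = λ² - 4 - 49 = 36 - 53 ≡ 42; y = λ·(4 - 42) - 19 ≡ 48. → (42, 48)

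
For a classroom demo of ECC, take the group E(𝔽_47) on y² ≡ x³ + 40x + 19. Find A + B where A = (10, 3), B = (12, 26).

(10, 3) + (12, 26). λ = (26 - 3)/(12 - 10) ≡ 23/2 mod 47. 2⁻¹ ≡ 24 (mod 47), so λ ≡ 35.
  x = λ² - 10 - 12 = 1225 - 22 ≡ 28; y = λ·(10 - 28) - 3 ≡ 25. → (28, 25)

(28, 25)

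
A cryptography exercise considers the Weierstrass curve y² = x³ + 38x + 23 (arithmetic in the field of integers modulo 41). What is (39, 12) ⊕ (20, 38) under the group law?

(39, 12) + (20, 38). λ = (38 - 12)/(20 - 39) ≡ 26/22 mod 41. 22⁻¹ ≡ 28 (mod 41), so λ ≡ 31.
  x = λ² - 39 - 20 = 961 - 59 ≡ 0; y = λ·(39 - 0) - 12 ≡ 8. → (0, 8)

(0, 8)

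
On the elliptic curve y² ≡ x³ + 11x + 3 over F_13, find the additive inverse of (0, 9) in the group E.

-(0, 9) = (0, -9 mod 13) = (0, 4).

(0, 4)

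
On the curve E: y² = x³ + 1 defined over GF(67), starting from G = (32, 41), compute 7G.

Double-and-add on 7 = (111)₂. Start with G = (32, 41) for the leading 1-bit.
double: tangent at (32, 41): λ = (3·32² + 0)/(2·41) ≡ 57/15. 15⁻¹ ≡ 9 (mod 67) since 15·9 = 135 ≡ 1, so λ ≡ 57·9 ≡ 44.
  x = λ² - 32 - 32 = 1936 - 64 ≡ 63; y = λ·(32 - 63) - 41 ≡ 2. → (63, 2)
add G: (63, 2) + (32, 41). λ = (41 - 2)/(32 - 63) ≡ 39/36 mod 67. 36⁻¹ ≡ 54 (mod 67) since 36·54 = 1944 ≡ 1, so λ ≡ 29.
  x = λ² - 63 - 32 = 841 - 95 ≡ 9; y = λ·(63 - 9) - 2 ≡ 23. → (9, 23)
double: tangent at (9, 23): λ = (3·9² + 0)/(2·23) ≡ 42/46. 46⁻¹ ≡ 51 (mod 67), so λ ≡ 42·51 ≡ 65.
  x = λ² - 9 - 9 = 4225 - 18 ≡ 53; y = λ·(9 - 53) - 23 ≡ 65. → (53, 65)
add G: (53, 65) + (32, 41). λ = (41 - 65)/(32 - 53) ≡ 43/46 mod 67. 46⁻¹ ≡ 51 (mod 67), so λ ≡ 49.
  x = λ² - 53 - 32 = 2401 - 85 ≡ 38; y = λ·(53 - 38) - 65 ≡ 0. → (38, 0)

(38, 0)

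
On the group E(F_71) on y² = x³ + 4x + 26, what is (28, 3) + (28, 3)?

(69, 62)

tangent at (28, 3): λ = (3·28² + 4)/(2·3) ≡ 13/6. 6⁻¹ ≡ 12 (mod 71), so λ ≡ 13·12 ≡ 14.
  x = λ² - 28 - 28 = 196 - 56 ≡ 69; y = λ·(28 - 69) - 3 ≡ 62. → (69, 62)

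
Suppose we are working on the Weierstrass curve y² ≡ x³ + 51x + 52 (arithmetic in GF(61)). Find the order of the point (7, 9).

2P: tangent at (7, 9): λ = (3·7² + 51)/(2·9) ≡ 15/18. 18⁻¹ ≡ 17 (mod 61) since 18·17 = 306 ≡ 1, so λ ≡ 15·17 ≡ 11.
  x = λ² - 7 - 7 = 121 - 14 ≡ 46; y = λ·(7 - 46) - 9 ≡ 50. → (46, 50)
3P: (46, 50) + (7, 9). λ = (9 - 50)/(7 - 46) ≡ 20/22 mod 61. 22⁻¹ ≡ 25 (mod 61), so λ ≡ 12.
  x = λ² - 46 - 7 = 144 - 53 ≡ 30; y = λ·(46 - 30) - 50 ≡ 20. → (30, 20)
4P: (30, 20) + (7, 9). λ = (9 - 20)/(7 - 30) ≡ 50/38 mod 61. 38⁻¹ ≡ 53 (mod 61), so λ ≡ 27.
  x = λ² - 30 - 7 = 729 - 37 ≡ 21; y = λ·(30 - 21) - 20 ≡ 40. → (21, 40)
5P: (21, 40) + (7, 9). λ = (9 - 40)/(7 - 21) ≡ 30/47 mod 61. 47⁻¹ ≡ 13 (mod 61) since 47·13 = 611 ≡ 1, so λ ≡ 24.
  x = λ² - 21 - 7 = 576 - 28 ≡ 60; y = λ·(21 - 60) - 40 ≡ 0. → (60, 0)
6P: (60, 0) + (7, 9). λ = (9 - 0)/(7 - 60) ≡ 9/8 mod 61. 8⁻¹ ≡ 23 (mod 61), so λ ≡ 24.
  x = λ² - 60 - 7 = 576 - 67 ≡ 21; y = λ·(60 - 21) - 0 ≡ 21. → (21, 21)
7P: (21, 21) + (7, 9). λ = (9 - 21)/(7 - 21) ≡ 49/47 mod 61. 47⁻¹ ≡ 13 (mod 61), so λ ≡ 27.
  x = λ² - 21 - 7 = 729 - 28 ≡ 30; y = λ·(21 - 30) - 21 ≡ 41. → (30, 41)
8P: (30, 41) + (7, 9). λ = (9 - 41)/(7 - 30) ≡ 29/38 mod 61. 38⁻¹ ≡ 53 (mod 61), so λ ≡ 12.
  x = λ² - 30 - 7 = 144 - 37 ≡ 46; y = λ·(30 - 46) - 41 ≡ 11. → (46, 11)
9P: (46, 11) + (7, 9). λ = (9 - 11)/(7 - 46) ≡ 59/22 mod 61. 22⁻¹ ≡ 25 (mod 61), so λ ≡ 11.
  x = λ² - 46 - 7 = 121 - 53 ≡ 7; y = λ·(46 - 7) - 11 ≡ 52. → (7, 52)
10P: (7, 52) + (7, 9): same x and y₁ ≡ -y₂, so the sum is O.
10P = O, so the order is 10.

10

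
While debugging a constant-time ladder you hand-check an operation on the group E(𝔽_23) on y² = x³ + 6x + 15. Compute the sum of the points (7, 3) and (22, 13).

(20, 19)

(7, 3) + (22, 13). λ = (13 - 3)/(22 - 7) ≡ 10/15 mod 23. 15⁻¹ ≡ 20 (mod 23), so λ ≡ 16.
  x = λ² - 7 - 22 = 256 - 29 ≡ 20; y = λ·(7 - 20) - 3 ≡ 19. → (20, 19)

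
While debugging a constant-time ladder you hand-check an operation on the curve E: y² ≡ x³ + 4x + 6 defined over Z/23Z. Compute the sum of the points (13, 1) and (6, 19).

(13, 1) + (6, 19). λ = (19 - 1)/(6 - 13) ≡ 18/16 mod 23. 16⁻¹ ≡ 13 (mod 23) since 16·13 = 208 ≡ 1, so λ ≡ 4.
  x = λ² - 13 - 6 = 16 - 19 ≡ 20; y = λ·(13 - 20) - 1 ≡ 17. → (20, 17)

(20, 17)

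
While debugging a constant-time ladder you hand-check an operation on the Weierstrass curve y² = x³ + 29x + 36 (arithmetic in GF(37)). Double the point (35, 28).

tangent at (35, 28): λ = (3·35² + 29)/(2·28) ≡ 4/19. 19⁻¹ ≡ 2 (mod 37), so λ ≡ 4·2 ≡ 8.
  x = λ² - 35 - 35 = 64 - 70 ≡ 31; y = λ·(35 - 31) - 28 ≡ 4. → (31, 4)

(31, 4)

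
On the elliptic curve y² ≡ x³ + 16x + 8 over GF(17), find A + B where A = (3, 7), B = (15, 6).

(3, 7) + (15, 6). λ = (6 - 7)/(15 - 3) ≡ 16/12 mod 17. 12⁻¹ ≡ 10 (mod 17), so λ ≡ 7.
  x = λ² - 3 - 15 = 49 - 18 ≡ 14; y = λ·(3 - 14) - 7 ≡ 1. → (14, 1)

(14, 1)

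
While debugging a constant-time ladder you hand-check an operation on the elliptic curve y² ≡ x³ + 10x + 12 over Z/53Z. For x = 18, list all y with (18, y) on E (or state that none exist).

none

x³ + 10x + 12 = 6024 ≡ 35 (mod 53).
35 is a non-residue mod 53; no y exists.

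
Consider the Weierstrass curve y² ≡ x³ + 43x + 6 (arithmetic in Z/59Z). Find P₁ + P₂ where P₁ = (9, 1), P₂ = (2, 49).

(30, 25)

(9, 1) + (2, 49). λ = (49 - 1)/(2 - 9) ≡ 48/52 mod 59. 52⁻¹ ≡ 42 (mod 59), so λ ≡ 10.
  x = λ² - 9 - 2 = 100 - 11 ≡ 30; y = λ·(9 - 30) - 1 ≡ 25. → (30, 25)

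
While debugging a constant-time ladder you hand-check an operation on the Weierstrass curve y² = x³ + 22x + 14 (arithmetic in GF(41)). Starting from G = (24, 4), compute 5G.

Double-and-add on 5 = (101)₂. Start with G = (24, 4) for the leading 1-bit.
double: tangent at (24, 4): λ = (3·24² + 22)/(2·4) ≡ 28/8. 8⁻¹ ≡ 36 (mod 41) since 8·36 = 288 ≡ 1, so λ ≡ 28·36 ≡ 24.
  x = λ² - 24 - 24 = 576 - 48 ≡ 36; y = λ·(24 - 36) - 4 ≡ 36. → (36, 36)
double: tangent at (36, 36): λ = (3·36² + 22)/(2·36) ≡ 15/31. 31⁻¹ ≡ 4 (mod 41) since 31·4 = 124 ≡ 1, so λ ≡ 15·4 ≡ 19.
  x = λ² - 36 - 36 = 361 - 72 ≡ 2; y = λ·(36 - 2) - 36 ≡ 36. → (2, 36)
add G: (2, 36) + (24, 4). λ = (4 - 36)/(24 - 2) ≡ 9/22 mod 41. 22⁻¹ ≡ 28 (mod 41), so λ ≡ 6.
  x = λ² - 2 - 24 = 36 - 26 ≡ 10; y = λ·(2 - 10) - 36 ≡ 39. → (10, 39)

(10, 39)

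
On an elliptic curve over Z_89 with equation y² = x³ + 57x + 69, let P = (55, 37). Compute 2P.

(24, 65)

tangent at (55, 37): λ = (3·55² + 57)/(2·37) ≡ 54/74. 74⁻¹ ≡ 83 (mod 89) since 74·83 = 6142 ≡ 1, so λ ≡ 54·83 ≡ 32.
  x = λ² - 55 - 55 = 1024 - 110 ≡ 24; y = λ·(55 - 24) - 37 ≡ 65. → (24, 65)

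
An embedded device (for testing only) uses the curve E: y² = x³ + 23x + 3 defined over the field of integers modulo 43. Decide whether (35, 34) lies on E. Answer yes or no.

yes

y² = 34² ≡ 38; x³ + 23x + 3 = 43683 ≡ 38 (mod 43). 38 = 38.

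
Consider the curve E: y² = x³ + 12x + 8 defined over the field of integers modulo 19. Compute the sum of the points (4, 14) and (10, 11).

(10, 8)

(4, 14) + (10, 11). λ = (11 - 14)/(10 - 4) ≡ 16/6 mod 19. 6⁻¹ ≡ 16 (mod 19), so λ ≡ 9.
  x = λ² - 4 - 10 = 81 - 14 ≡ 10; y = λ·(4 - 10) - 14 ≡ 8. → (10, 8)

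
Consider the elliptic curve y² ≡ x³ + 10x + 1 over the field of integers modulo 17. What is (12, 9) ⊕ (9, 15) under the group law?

(12, 9) + (9, 15). λ = (15 - 9)/(9 - 12) ≡ 6/14 mod 17. 14⁻¹ ≡ 11 (mod 17) since 14·11 = 154 ≡ 1, so λ ≡ 15.
  x = λ² - 12 - 9 = 225 - 21 ≡ 0; y = λ·(12 - 0) - 9 ≡ 1. → (0, 1)

(0, 1)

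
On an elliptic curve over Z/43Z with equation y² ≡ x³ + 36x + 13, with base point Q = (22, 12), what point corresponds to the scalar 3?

Repeated addition: build up to 3Q.
2Q: tangent at (22, 12): λ = (3·22² + 36)/(2·12) ≡ 26/24. 24⁻¹ ≡ 9 (mod 43), so λ ≡ 26·9 ≡ 19.
  x = λ² - 22 - 22 = 361 - 44 ≡ 16; y = λ·(22 - 16) - 12 ≡ 16. → (16, 16)
3Q: (16, 16) + (22, 12). λ = (12 - 16)/(22 - 16) ≡ 39/6 mod 43. 6⁻¹ ≡ 36 (mod 43) since 6·36 = 216 ≡ 1, so λ ≡ 28.
  x = λ² - 16 - 22 = 784 - 38 ≡ 15; y = λ·(16 - 15) - 16 ≡ 12. → (15, 12)

(15, 12)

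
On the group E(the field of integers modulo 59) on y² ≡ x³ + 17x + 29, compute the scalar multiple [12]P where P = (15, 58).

(34, 33)

Repeated addition: build up to 12P.
2P: tangent at (15, 58): λ = (3·15² + 17)/(2·58) ≡ 43/57. 57⁻¹ ≡ 29 (mod 59), so λ ≡ 43·29 ≡ 8.
  x = λ² - 15 - 15 = 64 - 30 ≡ 34; y = λ·(15 - 34) - 58 ≡ 26. → (34, 26)
3P: (34, 26) + (15, 58). λ = (58 - 26)/(15 - 34) ≡ 32/40 mod 59. 40⁻¹ ≡ 31 (mod 59) since 40·31 = 1240 ≡ 1, so λ ≡ 48.
  x = λ² - 34 - 15 = 2304 - 49 ≡ 13; y = λ·(34 - 13) - 26 ≡ 38. → (13, 38)
4P: (13, 38) + (15, 58). λ = (58 - 38)/(15 - 13) ≡ 20/2 mod 59. 2⁻¹ ≡ 30 (mod 59), so λ ≡ 10.
  x = λ² - 13 - 15 = 100 - 28 ≡ 13; y = λ·(13 - 13) - 38 ≡ 21. → (13, 21)
5P: (13, 21) + (15, 58). λ = (58 - 21)/(15 - 13) ≡ 37/2 mod 59. 2⁻¹ ≡ 30 (mod 59) since 2·30 = 60 ≡ 1, so λ ≡ 48.
  x = λ² - 13 - 15 = 2304 - 28 ≡ 34; y = λ·(13 - 34) - 21 ≡ 33. → (34, 33)
6P: (34, 33) + (15, 58). λ = (58 - 33)/(15 - 34) ≡ 25/40 mod 59. 40⁻¹ ≡ 31 (mod 59) since 40·31 = 1240 ≡ 1, so λ ≡ 8.
  x = λ² - 34 - 15 = 64 - 49 ≡ 15; y = λ·(34 - 15) - 33 ≡ 1. → (15, 1)
7P: (15, 1) + (15, 58): same x and y₁ ≡ -y₂, so the sum is ∞.
8P: ∞ + (15, 58) = (15, 58) (identity).
9P: tangent at (15, 58): λ = (3·15² + 17)/(2·58) ≡ 43/57. 57⁻¹ ≡ 29 (mod 59), so λ ≡ 43·29 ≡ 8.
  x = λ² - 15 - 15 = 64 - 30 ≡ 34; y = λ·(15 - 34) - 58 ≡ 26. → (34, 26)
10P: (34, 26) + (15, 58). λ = (58 - 26)/(15 - 34) ≡ 32/40 mod 59. 40⁻¹ ≡ 31 (mod 59), so λ ≡ 48.
  x = λ² - 34 - 15 = 2304 - 49 ≡ 13; y = λ·(34 - 13) - 26 ≡ 38. → (13, 38)
11P: (13, 38) + (15, 58). λ = (58 - 38)/(15 - 13) ≡ 20/2 mod 59. 2⁻¹ ≡ 30 (mod 59) since 2·30 = 60 ≡ 1, so λ ≡ 10.
  x = λ² - 13 - 15 = 100 - 28 ≡ 13; y = λ·(13 - 13) - 38 ≡ 21. → (13, 21)
12P: (13, 21) + (15, 58). λ = (58 - 21)/(15 - 13) ≡ 37/2 mod 59. 2⁻¹ ≡ 30 (mod 59), so λ ≡ 48.
  x = λ² - 13 - 15 = 2304 - 28 ≡ 34; y = λ·(13 - 34) - 21 ≡ 33. → (34, 33)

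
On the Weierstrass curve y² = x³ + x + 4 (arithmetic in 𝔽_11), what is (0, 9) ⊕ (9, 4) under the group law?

(0, 2)

(0, 9) + (9, 4). λ = (4 - 9)/(9 - 0) ≡ 6/9 mod 11. 9⁻¹ ≡ 5 (mod 11), so λ ≡ 8.
  x = λ² - 0 - 9 = 64 - 9 ≡ 0; y = λ·(0 - 0) - 9 ≡ 2. → (0, 2)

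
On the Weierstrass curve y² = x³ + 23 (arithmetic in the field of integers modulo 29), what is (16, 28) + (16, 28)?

(17, 8)

tangent at (16, 28): λ = (3·16² + 0)/(2·28) ≡ 14/27. 27⁻¹ ≡ 14 (mod 29), so λ ≡ 14·14 ≡ 22.
  x = λ² - 16 - 16 = 484 - 32 ≡ 17; y = λ·(16 - 17) - 28 ≡ 8. → (17, 8)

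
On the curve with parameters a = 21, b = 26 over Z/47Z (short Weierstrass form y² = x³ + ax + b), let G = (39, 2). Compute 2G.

(11, 32)

tangent at (39, 2): λ = (3·39² + 21)/(2·2) ≡ 25/4. 4⁻¹ ≡ 12 (mod 47) since 4·12 = 48 ≡ 1, so λ ≡ 25·12 ≡ 18.
  x = λ² - 39 - 39 = 324 - 78 ≡ 11; y = λ·(39 - 11) - 2 ≡ 32. → (11, 32)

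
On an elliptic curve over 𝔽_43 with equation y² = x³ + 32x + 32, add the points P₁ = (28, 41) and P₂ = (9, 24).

(28, 41) + (9, 24). λ = (24 - 41)/(9 - 28) ≡ 26/24 mod 43. 24⁻¹ ≡ 9 (mod 43), so λ ≡ 19.
  x = λ² - 28 - 9 = 361 - 37 ≡ 23; y = λ·(28 - 23) - 41 ≡ 11. → (23, 11)

(23, 11)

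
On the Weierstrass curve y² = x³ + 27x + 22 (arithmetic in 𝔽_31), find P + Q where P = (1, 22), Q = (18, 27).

(30, 26)

(1, 22) + (18, 27). λ = (27 - 22)/(18 - 1) ≡ 5/17 mod 31. 17⁻¹ ≡ 11 (mod 31), so λ ≡ 24.
  x = λ² - 1 - 18 = 576 - 19 ≡ 30; y = λ·(1 - 30) - 22 ≡ 26. → (30, 26)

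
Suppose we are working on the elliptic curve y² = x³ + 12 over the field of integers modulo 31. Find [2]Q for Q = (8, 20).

(12, 29)

tangent at (8, 20): λ = (3·8² + 0)/(2·20) ≡ 6/9. 9⁻¹ ≡ 7 (mod 31) since 9·7 = 63 ≡ 1, so λ ≡ 6·7 ≡ 11.
  x = λ² - 8 - 8 = 121 - 16 ≡ 12; y = λ·(8 - 12) - 20 ≡ 29. → (12, 29)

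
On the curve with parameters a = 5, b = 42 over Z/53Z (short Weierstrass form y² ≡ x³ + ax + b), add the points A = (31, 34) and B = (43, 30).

(31, 34) + (43, 30). λ = (30 - 34)/(43 - 31) ≡ 49/12 mod 53. 12⁻¹ ≡ 31 (mod 53) since 12·31 = 372 ≡ 1, so λ ≡ 35.
  x = λ² - 31 - 43 = 1225 - 74 ≡ 38; y = λ·(31 - 38) - 34 ≡ 39. → (38, 39)

(38, 39)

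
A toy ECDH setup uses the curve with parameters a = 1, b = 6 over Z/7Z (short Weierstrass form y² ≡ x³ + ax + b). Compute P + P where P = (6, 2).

(3, 1)

tangent at (6, 2): λ = (3·6² + 1)/(2·2) ≡ 4/4. 4⁻¹ ≡ 2 (mod 7) since 4·2 = 8 ≡ 1, so λ ≡ 4·2 ≡ 1.
  x = λ² - 6 - 6 = 1 - 12 ≡ 3; y = λ·(6 - 3) - 2 ≡ 1. → (3, 1)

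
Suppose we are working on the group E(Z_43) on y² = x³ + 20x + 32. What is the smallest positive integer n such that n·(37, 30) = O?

2P: tangent at (37, 30): λ = (3·37² + 20)/(2·30) ≡ 42/17. 17⁻¹ ≡ 38 (mod 43), so λ ≡ 42·38 ≡ 5.
  x = λ² - 37 - 37 = 25 - 74 ≡ 37; y = λ·(37 - 37) - 30 ≡ 13. → (37, 13)
3P: (37, 13) + (37, 30): same x and y₁ ≡ -y₂, so the sum is O.
3P = O, so the order is 3.

3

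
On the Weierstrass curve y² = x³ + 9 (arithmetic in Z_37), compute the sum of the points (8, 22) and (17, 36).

(3, 31)

(8, 22) + (17, 36). λ = (36 - 22)/(17 - 8) ≡ 14/9 mod 37. 9⁻¹ ≡ 33 (mod 37), so λ ≡ 18.
  x = λ² - 8 - 17 = 324 - 25 ≡ 3; y = λ·(8 - 3) - 22 ≡ 31. → (3, 31)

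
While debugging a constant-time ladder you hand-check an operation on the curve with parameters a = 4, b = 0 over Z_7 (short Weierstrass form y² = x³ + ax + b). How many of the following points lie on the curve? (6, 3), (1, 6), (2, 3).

(6, 3): 3² ≡ 2, rhs ≡ 2 → on.
(1, 6): 6² ≡ 1, rhs ≡ 5 → off.
(2, 3): 3² ≡ 2, rhs ≡ 2 → on.

2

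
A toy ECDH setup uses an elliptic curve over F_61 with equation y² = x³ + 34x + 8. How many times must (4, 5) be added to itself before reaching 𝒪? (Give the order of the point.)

2P: tangent at (4, 5): λ = (3·4² + 34)/(2·5) ≡ 21/10. 10⁻¹ ≡ 55 (mod 61) since 10·55 = 550 ≡ 1, so λ ≡ 21·55 ≡ 57.
  x = λ² - 4 - 4 = 3249 - 8 ≡ 8; y = λ·(4 - 8) - 5 ≡ 11. → (8, 11)
3P: (8, 11) + (4, 5). λ = (5 - 11)/(4 - 8) ≡ 55/57 mod 61. 57⁻¹ ≡ 15 (mod 61), so λ ≡ 32.
  x = λ² - 8 - 4 = 1024 - 12 ≡ 36; y = λ·(8 - 36) - 11 ≡ 8. → (36, 8)
4P: (36, 8) + (4, 5). λ = (5 - 8)/(4 - 36) ≡ 58/29 mod 61. 29⁻¹ ≡ 40 (mod 61) since 29·40 = 1160 ≡ 1, so λ ≡ 2.
  x = λ² - 36 - 4 = 4 - 40 ≡ 25; y = λ·(36 - 25) - 8 ≡ 14. → (25, 14)
5P: (25, 14) + (4, 5). λ = (5 - 14)/(4 - 25) ≡ 52/40 mod 61. 40⁻¹ ≡ 29 (mod 61), so λ ≡ 44.
  x = λ² - 25 - 4 = 1936 - 29 ≡ 16; y = λ·(25 - 16) - 14 ≡ 16. → (16, 16)
6P: (16, 16) + (4, 5). λ = (5 - 16)/(4 - 16) ≡ 50/49 mod 61. 49⁻¹ ≡ 5 (mod 61), so λ ≡ 6.
  x = λ² - 16 - 4 = 36 - 20 ≡ 16; y = λ·(16 - 16) - 16 ≡ 45. → (16, 45)
7P: (16, 45) + (4, 5). λ = (5 - 45)/(4 - 16) ≡ 21/49 mod 61. 49⁻¹ ≡ 5 (mod 61), so λ ≡ 44.
  x = λ² - 16 - 4 = 1936 - 20 ≡ 25; y = λ·(16 - 25) - 45 ≡ 47. → (25, 47)
8P: (25, 47) + (4, 5). λ = (5 - 47)/(4 - 25) ≡ 19/40 mod 61. 40⁻¹ ≡ 29 (mod 61), so λ ≡ 2.
  x = λ² - 25 - 4 = 4 - 29 ≡ 36; y = λ·(25 - 36) - 47 ≡ 53. → (36, 53)
9P: (36, 53) + (4, 5). λ = (5 - 53)/(4 - 36) ≡ 13/29 mod 61. 29⁻¹ ≡ 40 (mod 61), so λ ≡ 32.
  x = λ² - 36 - 4 = 1024 - 40 ≡ 8; y = λ·(36 - 8) - 53 ≡ 50. → (8, 50)
10P: (8, 50) + (4, 5). λ = (5 - 50)/(4 - 8) ≡ 16/57 mod 61. 57⁻¹ ≡ 15 (mod 61), so λ ≡ 57.
  x = λ² - 8 - 4 = 3249 - 12 ≡ 4; y = λ·(8 - 4) - 50 ≡ 56. → (4, 56)
11P: (4, 56) + (4, 5): same x and y₁ ≡ -y₂, so the sum is 𝒪.
11P = 𝒪, so the order is 11.

11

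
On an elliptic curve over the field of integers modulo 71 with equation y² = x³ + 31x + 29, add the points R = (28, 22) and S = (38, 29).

(63, 60)

(28, 22) + (38, 29). λ = (29 - 22)/(38 - 28) ≡ 7/10 mod 71. 10⁻¹ ≡ 64 (mod 71), so λ ≡ 22.
  x = λ² - 28 - 38 = 484 - 66 ≡ 63; y = λ·(28 - 63) - 22 ≡ 60. → (63, 60)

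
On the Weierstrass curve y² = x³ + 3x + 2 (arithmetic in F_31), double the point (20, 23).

(11, 23)

tangent at (20, 23): λ = (3·20² + 3)/(2·23) ≡ 25/15. 15⁻¹ ≡ 29 (mod 31) since 15·29 = 435 ≡ 1, so λ ≡ 25·29 ≡ 12.
  x = λ² - 20 - 20 = 144 - 40 ≡ 11; y = λ·(20 - 11) - 23 ≡ 23. → (11, 23)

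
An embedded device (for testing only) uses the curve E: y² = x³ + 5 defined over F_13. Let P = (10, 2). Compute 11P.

(10, 11)

Double-and-add on 11 = (1011)₂. Start with P = (10, 2) for the leading 1-bit.
double: tangent at (10, 2): λ = (3·10² + 0)/(2·2) ≡ 1/4. 4⁻¹ ≡ 10 (mod 13), so λ ≡ 1·10 ≡ 10.
  x = λ² - 10 - 10 = 100 - 20 ≡ 2; y = λ·(10 - 2) - 2 ≡ 0. → (2, 0)
double: (2, 0) + (2, 0): same x and y₁ ≡ -y₂, so the sum is O.
add P: O + (10, 2) = (10, 2) (identity).
double: tangent at (10, 2): λ = (3·10² + 0)/(2·2) ≡ 1/4. 4⁻¹ ≡ 10 (mod 13) since 4·10 = 40 ≡ 1, so λ ≡ 1·10 ≡ 10.
  x = λ² - 10 - 10 = 100 - 20 ≡ 2; y = λ·(10 - 2) - 2 ≡ 0. → (2, 0)
add P: (2, 0) + (10, 2). λ = (2 - 0)/(10 - 2) ≡ 2/8 mod 13. 8⁻¹ ≡ 5 (mod 13), so λ ≡ 10.
  x = λ² - 2 - 10 = 100 - 12 ≡ 10; y = λ·(2 - 10) - 0 ≡ 11. → (10, 11)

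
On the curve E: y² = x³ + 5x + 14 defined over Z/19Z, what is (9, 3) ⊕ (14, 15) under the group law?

(9, 3) + (14, 15). λ = (15 - 3)/(14 - 9) ≡ 12/5 mod 19. 5⁻¹ ≡ 4 (mod 19), so λ ≡ 10.
  x = λ² - 9 - 14 = 100 - 23 ≡ 1; y = λ·(9 - 1) - 3 ≡ 1. → (1, 1)

(1, 1)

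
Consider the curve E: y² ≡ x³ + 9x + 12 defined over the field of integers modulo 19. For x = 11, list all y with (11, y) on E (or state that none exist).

x³ + 9x + 12 = 1442 ≡ 17 (mod 19).
Square roots of 17 mod 19: 6 and 13 (since 6² = 36 ≡ 17).

6, 13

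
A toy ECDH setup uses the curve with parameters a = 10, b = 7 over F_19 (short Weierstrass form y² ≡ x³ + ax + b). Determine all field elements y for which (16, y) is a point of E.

x³ + 10x + 7 = 4263 ≡ 7 (mod 19).
Square roots of 7 mod 19: 8 and 11 (since 8² = 64 ≡ 7).

8, 11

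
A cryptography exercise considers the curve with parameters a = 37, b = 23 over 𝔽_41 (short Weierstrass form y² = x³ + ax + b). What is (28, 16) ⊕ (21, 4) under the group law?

(28, 16) + (21, 4). λ = (4 - 16)/(21 - 28) ≡ 29/34 mod 41. 34⁻¹ ≡ 35 (mod 41), so λ ≡ 31.
  x = λ² - 28 - 21 = 961 - 49 ≡ 10; y = λ·(28 - 10) - 16 ≡ 9. → (10, 9)

(10, 9)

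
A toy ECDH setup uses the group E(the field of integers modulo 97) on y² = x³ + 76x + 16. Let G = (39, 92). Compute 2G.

(83, 66)

tangent at (39, 92): λ = (3·39² + 76)/(2·92) ≡ 80/87. 87⁻¹ ≡ 29 (mod 97) since 87·29 = 2523 ≡ 1, so λ ≡ 80·29 ≡ 89.
  x = λ² - 39 - 39 = 7921 - 78 ≡ 83; y = λ·(39 - 83) - 92 ≡ 66. → (83, 66)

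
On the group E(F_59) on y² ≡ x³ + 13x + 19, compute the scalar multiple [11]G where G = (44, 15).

(44, 44)

Repeated addition: build up to 11G.
2G: tangent at (44, 15): λ = (3·44² + 13)/(2·15) ≡ 39/30. 30⁻¹ ≡ 2 (mod 59) since 30·2 = 60 ≡ 1, so λ ≡ 39·2 ≡ 19.
  x = λ² - 44 - 44 = 361 - 88 ≡ 37; y = λ·(44 - 37) - 15 ≡ 0. → (37, 0)
3G: (37, 0) + (44, 15). λ = (15 - 0)/(44 - 37) ≡ 15/7 mod 59. 7⁻¹ ≡ 17 (mod 59) since 7·17 = 119 ≡ 1, so λ ≡ 19.
  x = λ² - 37 - 44 = 361 - 81 ≡ 44; y = λ·(37 - 44) - 0 ≡ 44. → (44, 44)
4G: (44, 44) + (44, 15): same x and y₁ ≡ -y₂, so the sum is O.
5G: O + (44, 15) = (44, 15) (identity).
6G: tangent at (44, 15): λ = (3·44² + 13)/(2·15) ≡ 39/30. 30⁻¹ ≡ 2 (mod 59) since 30·2 = 60 ≡ 1, so λ ≡ 39·2 ≡ 19.
  x = λ² - 44 - 44 = 361 - 88 ≡ 37; y = λ·(44 - 37) - 15 ≡ 0. → (37, 0)
7G: (37, 0) + (44, 15). λ = (15 - 0)/(44 - 37) ≡ 15/7 mod 59. 7⁻¹ ≡ 17 (mod 59) since 7·17 = 119 ≡ 1, so λ ≡ 19.
  x = λ² - 37 - 44 = 361 - 81 ≡ 44; y = λ·(37 - 44) - 0 ≡ 44. → (44, 44)
8G: (44, 44) + (44, 15): same x and y₁ ≡ -y₂, so the sum is O.
9G: O + (44, 15) = (44, 15) (identity).
10G: tangent at (44, 15): λ = (3·44² + 13)/(2·15) ≡ 39/30. 30⁻¹ ≡ 2 (mod 59), so λ ≡ 39·2 ≡ 19.
  x = λ² - 44 - 44 = 361 - 88 ≡ 37; y = λ·(44 - 37) - 15 ≡ 0. → (37, 0)
11G: (37, 0) + (44, 15). λ = (15 - 0)/(44 - 37) ≡ 15/7 mod 59. 7⁻¹ ≡ 17 (mod 59) since 7·17 = 119 ≡ 1, so λ ≡ 19.
  x = λ² - 37 - 44 = 361 - 81 ≡ 44; y = λ·(37 - 44) - 0 ≡ 44. → (44, 44)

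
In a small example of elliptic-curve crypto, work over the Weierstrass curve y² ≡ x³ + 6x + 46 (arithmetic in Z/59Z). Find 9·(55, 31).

(18, 26)

Write G = (55, 31).
Repeated addition: build up to 9G.
2G: tangent at (55, 31): λ = (3·55² + 6)/(2·31) ≡ 54/3. 3⁻¹ ≡ 20 (mod 59) since 3·20 = 60 ≡ 1, so λ ≡ 54·20 ≡ 18.
  x = λ² - 55 - 55 = 324 - 110 ≡ 37; y = λ·(55 - 37) - 31 ≡ 57. → (37, 57)
3G: (37, 57) + (55, 31). λ = (31 - 57)/(55 - 37) ≡ 33/18 mod 59. 18⁻¹ ≡ 23 (mod 59) since 18·23 = 414 ≡ 1, so λ ≡ 51.
  x = λ² - 37 - 55 = 2601 - 92 ≡ 31; y = λ·(37 - 31) - 57 ≡ 13. → (31, 13)
4G: (31, 13) + (55, 31). λ = (31 - 13)/(55 - 31) ≡ 18/24 mod 59. 24⁻¹ ≡ 32 (mod 59) since 24·32 = 768 ≡ 1, so λ ≡ 45.
  x = λ² - 31 - 55 = 2025 - 86 ≡ 51; y = λ·(31 - 51) - 13 ≡ 31. → (51, 31)
5G: (51, 31) + (55, 31). λ = (31 - 31)/(55 - 51) ≡ 0/4 mod 59. 4⁻¹ ≡ 15 (mod 59), so λ ≡ 0.
  x = λ² - 51 - 55 = 0 - 106 ≡ 12; y = λ·(51 - 12) - 31 ≡ 28. → (12, 28)
6G: (12, 28) + (55, 31). λ = (31 - 28)/(55 - 12) ≡ 3/43 mod 59. 43⁻¹ ≡ 11 (mod 59), so λ ≡ 33.
  x = λ² - 12 - 55 = 1089 - 67 ≡ 19; y = λ·(12 - 19) - 28 ≡ 36. → (19, 36)
7G: (19, 36) + (55, 31). λ = (31 - 36)/(55 - 19) ≡ 54/36 mod 59. 36⁻¹ ≡ 41 (mod 59) since 36·41 = 1476 ≡ 1, so λ ≡ 31.
  x = λ² - 19 - 55 = 961 - 74 ≡ 2; y = λ·(19 - 2) - 36 ≡ 19. → (2, 19)
8G: (2, 19) + (55, 31). λ = (31 - 19)/(55 - 2) ≡ 12/53 mod 59. 53⁻¹ ≡ 49 (mod 59) since 53·49 = 2597 ≡ 1, so λ ≡ 57.
  x = λ² - 2 - 55 = 3249 - 57 ≡ 6; y = λ·(2 - 6) - 19 ≡ 48. → (6, 48)
9G: (6, 48) + (55, 31). λ = (31 - 48)/(55 - 6) ≡ 42/49 mod 59. 49⁻¹ ≡ 53 (mod 59) since 49·53 = 2597 ≡ 1, so λ ≡ 43.
  x = λ² - 6 - 55 = 1849 - 61 ≡ 18; y = λ·(6 - 18) - 48 ≡ 26. → (18, 26)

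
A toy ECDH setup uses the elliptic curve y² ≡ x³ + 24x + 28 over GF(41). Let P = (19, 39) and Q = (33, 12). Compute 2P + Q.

(37, 14)

First 2P:
Repeated addition: build up to 2P.
2P: tangent at (19, 39): λ = (3·19² + 24)/(2·39) ≡ 0/37. 37⁻¹ ≡ 10 (mod 41), so λ ≡ 0·10 ≡ 0.
  x = λ² - 19 - 19 = 0 - 38 ≡ 3; y = λ·(19 - 3) - 39 ≡ 2. → (3, 2)
2P = (3, 2).
Finally 2P + Q:
(3, 2) + (33, 12). λ = (12 - 2)/(33 - 3) ≡ 10/30 mod 41. 30⁻¹ ≡ 26 (mod 41) since 30·26 = 780 ≡ 1, so λ ≡ 14.
  x = λ² - 3 - 33 = 196 - 36 ≡ 37; y = λ·(3 - 37) - 2 ≡ 14. → (37, 14)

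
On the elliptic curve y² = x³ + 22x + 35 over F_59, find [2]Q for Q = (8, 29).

tangent at (8, 29): λ = (3·8² + 22)/(2·29) ≡ 37/58. 58⁻¹ ≡ 58 (mod 59), so λ ≡ 37·58 ≡ 22.
  x = λ² - 8 - 8 = 484 - 16 ≡ 55; y = λ·(8 - 55) - 29 ≡ 58. → (55, 58)

(55, 58)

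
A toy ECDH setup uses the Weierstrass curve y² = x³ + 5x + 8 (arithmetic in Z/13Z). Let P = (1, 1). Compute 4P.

Repeated addition: build up to 4P.
2P: tangent at (1, 1): λ = (3·1² + 5)/(2·1) ≡ 8/2. 2⁻¹ ≡ 7 (mod 13), so λ ≡ 8·7 ≡ 4.
  x = λ² - 1 - 1 = 16 - 2 ≡ 1; y = λ·(1 - 1) - 1 ≡ 12. → (1, 12)
3P: (1, 12) + (1, 1): same x and y₁ ≡ -y₂, so the sum is O.
4P: O + (1, 1) = (1, 1) (identity).

(1, 1)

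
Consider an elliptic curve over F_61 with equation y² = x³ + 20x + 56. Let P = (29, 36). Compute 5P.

Repeated addition: build up to 5P.
2P: tangent at (29, 36): λ = (3·29² + 20)/(2·36) ≡ 42/11. 11⁻¹ ≡ 50 (mod 61) since 11·50 = 550 ≡ 1, so λ ≡ 42·50 ≡ 26.
  x = λ² - 29 - 29 = 676 - 58 ≡ 8; y = λ·(29 - 8) - 36 ≡ 22. → (8, 22)
3P: (8, 22) + (29, 36). λ = (36 - 22)/(29 - 8) ≡ 14/21 mod 61. 21⁻¹ ≡ 32 (mod 61), so λ ≡ 21.
  x = λ² - 8 - 29 = 441 - 37 ≡ 38; y = λ·(8 - 38) - 22 ≡ 19. → (38, 19)
4P: (38, 19) + (29, 36). λ = (36 - 19)/(29 - 38) ≡ 17/52 mod 61. 52⁻¹ ≡ 27 (mod 61) since 52·27 = 1404 ≡ 1, so λ ≡ 32.
  x = λ² - 38 - 29 = 1024 - 67 ≡ 42; y = λ·(38 - 42) - 19 ≡ 36. → (42, 36)
5P: (42, 36) + (29, 36). λ = (36 - 36)/(29 - 42) ≡ 0/48 mod 61. 48⁻¹ ≡ 14 (mod 61) since 48·14 = 672 ≡ 1, so λ ≡ 0.
  x = λ² - 42 - 29 = 0 - 71 ≡ 51; y = λ·(42 - 51) - 36 ≡ 25. → (51, 25)

(51, 25)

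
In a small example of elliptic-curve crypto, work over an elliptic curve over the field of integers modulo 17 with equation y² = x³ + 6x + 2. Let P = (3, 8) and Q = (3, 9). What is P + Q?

O

The two points share x = 3 and their y-coordinates satisfy 8 + 9 ≡ 0 (mod 17), so they are inverses. Their sum is O.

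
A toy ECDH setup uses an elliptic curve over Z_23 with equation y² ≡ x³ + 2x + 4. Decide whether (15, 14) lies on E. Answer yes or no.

y² = 14² ≡ 12; x³ + 2x + 4 = 3409 ≡ 5 (mod 23). 12 ≠ 5.

no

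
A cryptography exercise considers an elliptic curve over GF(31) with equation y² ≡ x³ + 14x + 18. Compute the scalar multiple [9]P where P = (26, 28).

Repeated addition: build up to 9P.
2P: tangent at (26, 28): λ = (3·26² + 14)/(2·28) ≡ 27/25. 25⁻¹ ≡ 5 (mod 31) since 25·5 = 125 ≡ 1, so λ ≡ 27·5 ≡ 11.
  x = λ² - 26 - 26 = 121 - 52 ≡ 7; y = λ·(26 - 7) - 28 ≡ 26. → (7, 26)
3P: (7, 26) + (26, 28). λ = (28 - 26)/(26 - 7) ≡ 2/19 mod 31. 19⁻¹ ≡ 18 (mod 31), so λ ≡ 5.
  x = λ² - 7 - 26 = 25 - 33 ≡ 23; y = λ·(7 - 23) - 26 ≡ 18. → (23, 18)
4P: (23, 18) + (26, 28). λ = (28 - 18)/(26 - 23) ≡ 10/3 mod 31. 3⁻¹ ≡ 21 (mod 31), so λ ≡ 24.
  x = λ² - 23 - 26 = 576 - 49 ≡ 0; y = λ·(23 - 0) - 18 ≡ 7. → (0, 7)
5P: (0, 7) + (26, 28). λ = (28 - 7)/(26 - 0) ≡ 21/26 mod 31. 26⁻¹ ≡ 6 (mod 31) since 26·6 = 156 ≡ 1, so λ ≡ 2.
  x = λ² - 0 - 26 = 4 - 26 ≡ 9; y = λ·(0 - 9) - 7 ≡ 6. → (9, 6)
6P: (9, 6) + (26, 28). λ = (28 - 6)/(26 - 9) ≡ 22/17 mod 31. 17⁻¹ ≡ 11 (mod 31), so λ ≡ 25.
  x = λ² - 9 - 26 = 625 - 35 ≡ 1; y = λ·(9 - 1) - 6 ≡ 8. → (1, 8)
7P: (1, 8) + (26, 28). λ = (28 - 8)/(26 - 1) ≡ 20/25 mod 31. 25⁻¹ ≡ 5 (mod 31), so λ ≡ 7.
  x = λ² - 1 - 26 = 49 - 27 ≡ 22; y = λ·(1 - 22) - 8 ≡ 0. → (22, 0)
8P: (22, 0) + (26, 28). λ = (28 - 0)/(26 - 22) ≡ 28/4 mod 31. 4⁻¹ ≡ 8 (mod 31), so λ ≡ 7.
  x = λ² - 22 - 26 = 49 - 48 ≡ 1; y = λ·(22 - 1) - 0 ≡ 23. → (1, 23)
9P: (1, 23) + (26, 28). λ = (28 - 23)/(26 - 1) ≡ 5/25 mod 31. 25⁻¹ ≡ 5 (mod 31), so λ ≡ 25.
  x = λ² - 1 - 26 = 625 - 27 ≡ 9; y = λ·(1 - 9) - 23 ≡ 25. → (9, 25)

(9, 25)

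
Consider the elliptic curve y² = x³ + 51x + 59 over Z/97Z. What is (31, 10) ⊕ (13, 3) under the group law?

(78, 31)

(31, 10) + (13, 3). λ = (3 - 10)/(13 - 31) ≡ 90/79 mod 97. 79⁻¹ ≡ 70 (mod 97), so λ ≡ 92.
  x = λ² - 31 - 13 = 8464 - 44 ≡ 78; y = λ·(31 - 78) - 10 ≡ 31. → (78, 31)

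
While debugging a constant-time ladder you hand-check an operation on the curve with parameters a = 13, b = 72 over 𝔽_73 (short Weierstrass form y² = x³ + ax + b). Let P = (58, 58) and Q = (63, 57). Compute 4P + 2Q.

(3, 24)

First 4P:
Double-and-add on 4 = (100)₂. Start with P = (58, 58) for the leading 1-bit.
double: tangent at (58, 58): λ = (3·58² + 13)/(2·58) ≡ 31/43. 43⁻¹ ≡ 17 (mod 73), so λ ≡ 31·17 ≡ 16.
  x = λ² - 58 - 58 = 256 - 116 ≡ 67; y = λ·(58 - 67) - 58 ≡ 17. → (67, 17)
double: tangent at (67, 17): λ = (3·67² + 13)/(2·17) ≡ 48/34. 34⁻¹ ≡ 58 (mod 73), so λ ≡ 48·58 ≡ 10.
  x = λ² - 67 - 67 = 100 - 134 ≡ 39; y = λ·(67 - 39) - 17 ≡ 44. → (39, 44)
4P = (39, 44).
Next 2Q:
Repeated addition: build up to 2Q.
2Q: tangent at (63, 57): λ = (3·63² + 13)/(2·57) ≡ 21/41. 41⁻¹ ≡ 57 (mod 73), so λ ≡ 21·57 ≡ 29.
  x = λ² - 63 - 63 = 841 - 126 ≡ 58; y = λ·(63 - 58) - 57 ≡ 15. → (58, 15)
2Q = (58, 15).
Finally 4P + 2Q:
(39, 44) + (58, 15). λ = (15 - 44)/(58 - 39) ≡ 44/19 mod 73. 19⁻¹ ≡ 50 (mod 73), so λ ≡ 10.
  x = λ² - 39 - 58 = 100 - 97 ≡ 3; y = λ·(39 - 3) - 44 ≡ 24. → (3, 24)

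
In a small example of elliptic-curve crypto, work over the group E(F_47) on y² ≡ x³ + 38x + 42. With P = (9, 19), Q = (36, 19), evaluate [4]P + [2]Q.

(42, 44)

First 4P:
Repeated addition: build up to 4P.
2P: tangent at (9, 19): λ = (3·9² + 38)/(2·19) ≡ 46/38. 38⁻¹ ≡ 26 (mod 47) since 38·26 = 988 ≡ 1, so λ ≡ 46·26 ≡ 21.
  x = λ² - 9 - 9 = 441 - 18 ≡ 0; y = λ·(9 - 0) - 19 ≡ 29. → (0, 29)
3P: (0, 29) + (9, 19). λ = (19 - 29)/(9 - 0) ≡ 37/9 mod 47. 9⁻¹ ≡ 21 (mod 47), so λ ≡ 25.
  x = λ² - 0 - 9 = 625 - 9 ≡ 5; y = λ·(0 - 5) - 29 ≡ 34. → (5, 34)
4P: (5, 34) + (9, 19). λ = (19 - 34)/(9 - 5) ≡ 32/4 mod 47. 4⁻¹ ≡ 12 (mod 47), so λ ≡ 8.
  x = λ² - 5 - 9 = 64 - 14 ≡ 3; y = λ·(5 - 3) - 34 ≡ 29. → (3, 29)
4P = (3, 29).
Next 2Q:
Repeated addition: build up to 2Q.
2Q: tangent at (36, 19): λ = (3·36² + 38)/(2·19) ≡ 25/38. 38⁻¹ ≡ 26 (mod 47), so λ ≡ 25·26 ≡ 39.
  x = λ² - 36 - 36 = 1521 - 72 ≡ 39; y = λ·(36 - 39) - 19 ≡ 5. → (39, 5)
2Q = (39, 5).
Finally 4P + 2Q:
(3, 29) + (39, 5). λ = (5 - 29)/(39 - 3) ≡ 23/36 mod 47. 36⁻¹ ≡ 17 (mod 47) since 36·17 = 612 ≡ 1, so λ ≡ 15.
  x = λ² - 3 - 39 = 225 - 42 ≡ 42; y = λ·(3 - 42) - 29 ≡ 44. → (42, 44)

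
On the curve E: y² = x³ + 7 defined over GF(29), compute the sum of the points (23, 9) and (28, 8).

(23, 9) + (28, 8). λ = (8 - 9)/(28 - 23) ≡ 28/5 mod 29. 5⁻¹ ≡ 6 (mod 29), so λ ≡ 23.
  x = λ² - 23 - 28 = 529 - 51 ≡ 14; y = λ·(23 - 14) - 9 ≡ 24. → (14, 24)

(14, 24)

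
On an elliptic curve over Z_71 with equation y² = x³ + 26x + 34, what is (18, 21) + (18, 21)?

(40, 31)

tangent at (18, 21): λ = (3·18² + 26)/(2·21) ≡ 4/42. 42⁻¹ ≡ 22 (mod 71), so λ ≡ 4·22 ≡ 17.
  x = λ² - 18 - 18 = 289 - 36 ≡ 40; y = λ·(18 - 40) - 21 ≡ 31. → (40, 31)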